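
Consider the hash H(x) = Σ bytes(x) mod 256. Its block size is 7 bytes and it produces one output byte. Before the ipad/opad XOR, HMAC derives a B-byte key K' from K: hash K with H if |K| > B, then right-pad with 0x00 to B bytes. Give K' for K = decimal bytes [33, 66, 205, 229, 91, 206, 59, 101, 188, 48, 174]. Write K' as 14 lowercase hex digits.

78000000000000

|K| = 11 > B = 7, so first hash the key.
H(K): sum = 33+66+205+229+91+206+59+101+188+48+174 = 1400; mod 256 = 120 → 78.
Zero-pad H(K) = 78 to 7 bytes: K' = 78 00 00 00 00 00 00.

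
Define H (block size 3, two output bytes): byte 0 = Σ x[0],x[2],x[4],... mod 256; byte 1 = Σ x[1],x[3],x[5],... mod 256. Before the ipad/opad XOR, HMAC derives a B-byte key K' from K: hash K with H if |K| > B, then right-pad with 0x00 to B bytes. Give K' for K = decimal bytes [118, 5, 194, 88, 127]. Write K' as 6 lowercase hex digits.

b75d00

|K| = 5 > B = 3, so first hash the key.
H(K): even-index sum = 439 mod 256 = 183; odd-index sum = 93 mod 256 = 93 → b7 5d.
Zero-pad H(K) = b7 5d to 3 bytes: K' = b7 5d 00.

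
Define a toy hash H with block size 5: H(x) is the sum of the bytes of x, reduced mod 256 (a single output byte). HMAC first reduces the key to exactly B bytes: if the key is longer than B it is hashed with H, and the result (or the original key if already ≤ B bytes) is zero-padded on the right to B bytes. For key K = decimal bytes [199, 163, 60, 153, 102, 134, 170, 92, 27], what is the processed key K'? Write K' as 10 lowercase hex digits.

4c00000000

|K| = 9 > B = 5, so first hash the key.
H(K): sum = 199+163+60+153+102+134+170+92+27 = 1100; mod 256 = 76 → 4c.
Zero-pad H(K) = 4c to 5 bytes: K' = 4c 00 00 00 00.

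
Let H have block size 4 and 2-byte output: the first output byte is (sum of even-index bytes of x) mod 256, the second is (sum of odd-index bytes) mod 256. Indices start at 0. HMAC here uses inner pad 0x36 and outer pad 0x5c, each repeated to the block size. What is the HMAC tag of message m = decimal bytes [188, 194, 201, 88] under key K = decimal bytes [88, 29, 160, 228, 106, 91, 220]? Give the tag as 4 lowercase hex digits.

Key decimal bytes [88, 29, 160, 228, 106, 91, 220] = 58 1d a0 e4 6a 5b dc is 7 bytes > B = 4, so hash it first: H(key) = 3e 5c, then zero-pad to 4 bytes: K' = 3e 5c 00 00.
K' ⊕ ipad = 08 6a 36 36.  K' ⊕ opad = 62 00 5c 5c.
Inner input = (K'⊕ipad) ∥ m = 08 6a 36 36 ∥ bc c2 c9 58.
Inner hash: even-index sum = 451 mod 256 = 195; odd-index sum = 442 mod 256 = 186 → c3 ba.
Outer input = (K'⊕opad) ∥ inner = 62 00 5c 5c ∥ c3 ba.
Outer hash (tag): even-index sum = 385 mod 256 = 129; odd-index sum = 278 mod 256 = 22 → 81 16.

8116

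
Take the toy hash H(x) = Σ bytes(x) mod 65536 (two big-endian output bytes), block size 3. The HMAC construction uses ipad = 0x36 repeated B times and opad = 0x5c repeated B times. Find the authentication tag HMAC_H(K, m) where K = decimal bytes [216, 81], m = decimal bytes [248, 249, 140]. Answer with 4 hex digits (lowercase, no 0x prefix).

Key decimal bytes [216, 81] = d8 51 is 2 bytes ≤ B = 3; zero-pad to 3 bytes: K' = d8 51 00.
K' ⊕ ipad = ee 67 36.  K' ⊕ opad = 84 0d 5c.
Inner input = (K'⊕ipad) ∥ m = ee 67 36 ∥ f8 f9 8c.
Inner hash: sum = 238+103+54+248+249+140 = 1032 → 04 08.
Outer input = (K'⊕opad) ∥ inner = 84 0d 5c ∥ 04 08.
Outer hash (tag): sum = 132+13+92+4+8 = 249 → 00 f9.

00f9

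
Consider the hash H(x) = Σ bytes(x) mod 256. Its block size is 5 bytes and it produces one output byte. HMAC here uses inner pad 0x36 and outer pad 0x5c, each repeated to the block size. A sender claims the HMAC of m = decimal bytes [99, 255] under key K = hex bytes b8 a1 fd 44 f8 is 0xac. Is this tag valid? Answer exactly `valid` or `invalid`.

Key hex bytes b8 a1 fd 44 f8 is exactly B = 5 bytes: K' = b8 a1 fd 44 f8.
K' ⊕ ipad = 8e 97 cb 72 ce; K' ⊕ opad = e4 fd a1 18 a4.
Inner hash: sum = 142+151+203+114+206+99+255 = 1170; mod 256 = 146 → 92.
Outer hash (recomputed tag): sum = 228+253+161+24+164+146 = 976; mod 256 = 208 → d0.
Recomputed tag = d0; claimed = ac → mismatch.

invalid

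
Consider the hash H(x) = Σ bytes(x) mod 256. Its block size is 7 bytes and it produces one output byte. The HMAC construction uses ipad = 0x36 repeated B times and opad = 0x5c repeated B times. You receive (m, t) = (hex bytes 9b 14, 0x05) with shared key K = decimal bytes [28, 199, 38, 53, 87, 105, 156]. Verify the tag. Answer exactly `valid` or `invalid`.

valid

Key decimal bytes [28, 199, 38, 53, 87, 105, 156] = 1c c7 26 35 57 69 9c is exactly B = 7 bytes: K' = 1c c7 26 35 57 69 9c.
K' ⊕ ipad = 2a f1 10 03 61 5f aa; K' ⊕ opad = 40 9b 7a 69 0b 35 c0.
Inner hash: sum = 42+241+16+3+97+95+170+155+20 = 839; mod 256 = 71 → 47.
Outer hash (recomputed tag): sum = 64+155+122+105+11+53+192+71 = 773; mod 256 = 5 → 05.
Recomputed tag = 05; claimed = 05 → match.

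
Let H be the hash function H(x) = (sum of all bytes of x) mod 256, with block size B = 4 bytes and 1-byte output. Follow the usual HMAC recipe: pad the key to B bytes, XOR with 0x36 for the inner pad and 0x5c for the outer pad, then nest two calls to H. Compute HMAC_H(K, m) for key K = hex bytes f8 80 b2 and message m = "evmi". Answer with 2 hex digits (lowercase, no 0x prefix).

Key hex bytes f8 80 b2 is 3 bytes ≤ B = 4; zero-pad to 4 bytes: K' = f8 80 b2 00.
K' ⊕ ipad = ce b6 84 36.  K' ⊕ opad = a4 dc ee 5c.
Inner input = (K'⊕ipad) ∥ m = ce b6 84 36 ∥ 65 76 6d 69.
Inner hash: sum = 206+182+132+54+101+118+109+105 = 1007; mod 256 = 239 → ef.
Outer input = (K'⊕opad) ∥ inner = a4 dc ee 5c ∥ ef.
Outer hash (tag): sum = 164+220+238+92+239 = 953; mod 256 = 185 → b9.

b9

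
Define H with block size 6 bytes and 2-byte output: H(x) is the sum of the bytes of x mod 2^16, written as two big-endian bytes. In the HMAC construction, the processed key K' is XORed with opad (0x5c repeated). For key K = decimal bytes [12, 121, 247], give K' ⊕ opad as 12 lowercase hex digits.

Key decimal bytes [12, 121, 247] = 0c 79 f7 is 3 bytes ≤ B = 6; zero-pad to 6 bytes: K' = 0c 79 f7 00 00 00.
XOR each byte with 0x5c: 0c⊕5c=50, 79⊕5c=25, f7⊕5c=ab, 00⊕5c=5c, 00⊕5c=5c, 00⊕5c=5c.

5025ab5c5c5c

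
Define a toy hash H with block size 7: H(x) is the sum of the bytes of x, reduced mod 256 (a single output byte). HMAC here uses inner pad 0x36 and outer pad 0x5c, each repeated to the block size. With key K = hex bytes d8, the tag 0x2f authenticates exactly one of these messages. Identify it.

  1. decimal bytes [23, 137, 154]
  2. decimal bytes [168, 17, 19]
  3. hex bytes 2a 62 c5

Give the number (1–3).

Key hex bytes d8 is 1 byte ≤ B = 7; zero-pad to 7 bytes: K' = d8 00 00 00 00 00 00.
K' ⊕ ipad = ee 36 36 36 36 36 36; K' ⊕ opad = 84 5c 5c 5c 5c 5c 5c.
m1: inner = H(ee 36 36 36 36 36 36 17 89 9a) = 6c; tag = H(84 5c 5c 5c 5c 5c 5c 6c) = 18
m2: inner = H(ee 36 36 36 36 36 36 a8 11 13) = fe; tag = H(84 5c 5c 5c 5c 5c 5c fe) = aa
m3: inner = H(ee 36 36 36 36 36 36 2a 62 c5) = 83; tag = H(84 5c 5c 5c 5c 5c 5c 83) = 2f ← matches

3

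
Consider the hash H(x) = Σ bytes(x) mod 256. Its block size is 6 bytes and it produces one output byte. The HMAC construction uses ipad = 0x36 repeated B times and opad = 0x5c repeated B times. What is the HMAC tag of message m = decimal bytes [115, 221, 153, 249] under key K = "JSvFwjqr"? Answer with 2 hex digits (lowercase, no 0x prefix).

28

Key "JSvFwjqr" = 4a 53 76 46 77 6a 71 72 is 8 bytes > B = 6, so hash it first: H(key) = 1d, then zero-pad to 6 bytes: K' = 1d 00 00 00 00 00.
K' ⊕ ipad = 2b 36 36 36 36 36.  K' ⊕ opad = 41 5c 5c 5c 5c 5c.
Inner input = (K'⊕ipad) ∥ m = 2b 36 36 36 36 36 ∥ 73 dd 99 f9.
Inner hash: sum = 43+54+54+54+54+54+115+221+153+249 = 1051; mod 256 = 27 → 1b.
Outer input = (K'⊕opad) ∥ inner = 41 5c 5c 5c 5c 5c ∥ 1b.
Outer hash (tag): sum = 65+92+92+92+92+92+27 = 552; mod 256 = 40 → 28.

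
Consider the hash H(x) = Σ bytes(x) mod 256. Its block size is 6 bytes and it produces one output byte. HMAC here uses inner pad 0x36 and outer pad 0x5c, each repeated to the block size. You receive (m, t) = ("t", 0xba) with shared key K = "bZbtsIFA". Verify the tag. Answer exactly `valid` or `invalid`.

valid

Key "bZbtsIFA" = 62 5a 62 74 73 49 46 41 is 8 bytes > B = 6, so hash it first: H(key) = d5, then zero-pad to 6 bytes: K' = d5 00 00 00 00 00.
K' ⊕ ipad = e3 36 36 36 36 36; K' ⊕ opad = 89 5c 5c 5c 5c 5c.
Inner hash: sum = 227+54+54+54+54+54+116 = 613; mod 256 = 101 → 65.
Outer hash (recomputed tag): sum = 137+92+92+92+92+92+101 = 698; mod 256 = 186 → ba.
Recomputed tag = ba; claimed = ba → match.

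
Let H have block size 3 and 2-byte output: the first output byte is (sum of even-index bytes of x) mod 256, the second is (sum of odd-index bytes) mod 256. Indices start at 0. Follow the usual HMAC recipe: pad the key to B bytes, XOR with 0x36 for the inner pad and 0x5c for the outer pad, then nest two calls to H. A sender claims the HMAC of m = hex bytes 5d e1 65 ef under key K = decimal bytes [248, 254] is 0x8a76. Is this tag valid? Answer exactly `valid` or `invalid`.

Key decimal bytes [248, 254] = f8 fe is 2 bytes ≤ B = 3; zero-pad to 3 bytes: K' = f8 fe 00.
K' ⊕ ipad = ce c8 36; K' ⊕ opad = a4 a2 5c.
Inner hash: even-index sum = 724 mod 256 = 212; odd-index sum = 394 mod 256 = 138 → d4 8a.
Outer hash (recomputed tag): even-index sum = 394 mod 256 = 138; odd-index sum = 374 mod 256 = 118 → 8a 76.
Recomputed tag = 8a76; claimed = 8a76 → match.

valid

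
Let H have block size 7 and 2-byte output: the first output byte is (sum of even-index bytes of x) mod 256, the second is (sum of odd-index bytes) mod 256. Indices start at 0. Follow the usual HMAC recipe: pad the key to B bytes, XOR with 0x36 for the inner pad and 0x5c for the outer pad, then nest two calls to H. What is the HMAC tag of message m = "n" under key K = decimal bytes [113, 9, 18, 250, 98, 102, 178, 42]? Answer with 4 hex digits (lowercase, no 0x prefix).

Key decimal bytes [113, 9, 18, 250, 98, 102, 178, 42] = 71 09 12 fa 62 66 b2 2a is 8 bytes > B = 7, so hash it first: H(key) = 97 93, then zero-pad to 7 bytes: K' = 97 93 00 00 00 00 00.
K' ⊕ ipad = a1 a5 36 36 36 36 36.  K' ⊕ opad = cb cf 5c 5c 5c 5c 5c.
Inner input = (K'⊕ipad) ∥ m = a1 a5 36 36 36 36 36 ∥ 6e.
Inner hash: even-index sum = 323 mod 256 = 67; odd-index sum = 383 mod 256 = 127 → 43 7f.
Outer input = (K'⊕opad) ∥ inner = cb cf 5c 5c 5c 5c 5c ∥ 43 7f.
Outer hash (tag): even-index sum = 606 mod 256 = 94; odd-index sum = 458 mod 256 = 202 → 5e ca.

5eca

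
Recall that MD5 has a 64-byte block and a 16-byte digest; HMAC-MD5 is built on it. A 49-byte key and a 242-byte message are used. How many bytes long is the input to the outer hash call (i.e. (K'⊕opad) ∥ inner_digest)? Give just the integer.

Key is 49 ≤ 64 bytes, zero-padded: |K'| = 64.
Outer input = (K'⊕opad) ∥ H(inner) → 64 + 16 = 80 bytes.

80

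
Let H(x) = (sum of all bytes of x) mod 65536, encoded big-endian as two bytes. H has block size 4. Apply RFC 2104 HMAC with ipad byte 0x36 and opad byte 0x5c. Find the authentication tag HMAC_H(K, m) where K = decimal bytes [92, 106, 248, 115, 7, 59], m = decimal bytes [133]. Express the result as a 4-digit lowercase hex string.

01b0

Key decimal bytes [92, 106, 248, 115, 7, 59] = 5c 6a f8 73 07 3b is 6 bytes > B = 4, so hash it first: H(key) = 02 73, then zero-pad to 4 bytes: K' = 02 73 00 00.
K' ⊕ ipad = 34 45 36 36.  K' ⊕ opad = 5e 2f 5c 5c.
Inner input = (K'⊕ipad) ∥ m = 34 45 36 36 ∥ 85.
Inner hash: sum = 52+69+54+54+133 = 362 → 01 6a.
Outer input = (K'⊕opad) ∥ inner = 5e 2f 5c 5c ∥ 01 6a.
Outer hash (tag): sum = 94+47+92+92+1+106 = 432 → 01 b0.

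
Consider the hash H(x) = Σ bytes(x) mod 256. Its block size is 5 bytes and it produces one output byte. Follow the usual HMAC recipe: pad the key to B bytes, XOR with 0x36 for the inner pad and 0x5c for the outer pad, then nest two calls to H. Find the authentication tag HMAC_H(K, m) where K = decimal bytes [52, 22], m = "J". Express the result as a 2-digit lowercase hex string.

Key decimal bytes [52, 22] = 34 16 is 2 bytes ≤ B = 5; zero-pad to 5 bytes: K' = 34 16 00 00 00.
K' ⊕ ipad = 02 20 36 36 36.  K' ⊕ opad = 68 4a 5c 5c 5c.
Inner input = (K'⊕ipad) ∥ m = 02 20 36 36 36 ∥ 4a.
Inner hash: sum = 2+32+54+54+54+74 = 270; mod 256 = 14 → 0e.
Outer input = (K'⊕opad) ∥ inner = 68 4a 5c 5c 5c ∥ 0e.
Outer hash (tag): sum = 104+74+92+92+92+14 = 468; mod 256 = 212 → d4.

d4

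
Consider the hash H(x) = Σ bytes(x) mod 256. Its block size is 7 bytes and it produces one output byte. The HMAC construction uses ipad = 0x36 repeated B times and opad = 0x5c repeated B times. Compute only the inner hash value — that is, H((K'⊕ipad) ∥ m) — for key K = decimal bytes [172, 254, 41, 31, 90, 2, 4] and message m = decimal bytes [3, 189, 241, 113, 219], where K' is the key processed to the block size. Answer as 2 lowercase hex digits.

79

Key decimal bytes [172, 254, 41, 31, 90, 2, 4] = ac fe 29 1f 5a 02 04 is exactly B = 7 bytes: K' = ac fe 29 1f 5a 02 04.
K' ⊕ ipad = 9a c8 1f 29 6c 34 32.
Inner input = 9a c8 1f 29 6c 34 32 ∥ 03 bd f1 71 db.
Inner hash: sum = 154+200+31+41+108+52+50+3+189+241+113+219 = 1401; mod 256 = 121 → 79.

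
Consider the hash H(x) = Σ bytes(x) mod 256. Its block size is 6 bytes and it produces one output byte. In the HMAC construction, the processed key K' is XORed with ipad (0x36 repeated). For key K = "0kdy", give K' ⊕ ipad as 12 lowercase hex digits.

065d524f3636

Key "0kdy" = 30 6b 64 79 is 4 bytes ≤ B = 6; zero-pad to 6 bytes: K' = 30 6b 64 79 00 00.
XOR each byte with 0x36: 30⊕36=06, 6b⊕36=5d, 64⊕36=52, 79⊕36=4f, 00⊕36=36, 00⊕36=36.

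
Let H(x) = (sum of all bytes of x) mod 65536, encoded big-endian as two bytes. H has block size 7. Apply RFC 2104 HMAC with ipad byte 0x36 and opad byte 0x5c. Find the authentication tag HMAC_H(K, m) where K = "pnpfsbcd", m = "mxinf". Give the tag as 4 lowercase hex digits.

0305

Key "pnpfsbcd" = 70 6e 70 66 73 62 63 64 is 8 bytes > B = 7, so hash it first: H(key) = 03 50, then zero-pad to 7 bytes: K' = 03 50 00 00 00 00 00.
K' ⊕ ipad = 35 66 36 36 36 36 36.  K' ⊕ opad = 5f 0c 5c 5c 5c 5c 5c.
Inner input = (K'⊕ipad) ∥ m = 35 66 36 36 36 36 36 ∥ 6d 78 69 6e 66.
Inner hash: sum = 53+102+54+54+54+54+54+109+120+105+110+102 = 971 → 03 cb.
Outer input = (K'⊕opad) ∥ inner = 5f 0c 5c 5c 5c 5c 5c ∥ 03 cb.
Outer hash (tag): sum = 95+12+92+92+92+92+92+3+203 = 773 → 03 05.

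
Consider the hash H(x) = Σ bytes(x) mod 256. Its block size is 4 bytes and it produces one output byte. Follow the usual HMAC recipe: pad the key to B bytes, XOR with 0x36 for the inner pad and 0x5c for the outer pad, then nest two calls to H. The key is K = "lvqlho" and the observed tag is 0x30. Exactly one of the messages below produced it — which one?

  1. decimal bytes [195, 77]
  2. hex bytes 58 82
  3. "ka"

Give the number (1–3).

Key "lvqlho" = 6c 76 71 6c 68 6f is 6 bytes > B = 4, so hash it first: H(key) = 96, then zero-pad to 4 bytes: K' = 96 00 00 00.
K' ⊕ ipad = a0 36 36 36; K' ⊕ opad = ca 5c 5c 5c.
m1: inner = H(a0 36 36 36 c3 4d) = 52; tag = H(ca 5c 5c 5c 52) = 30 ← matches
m2: inner = H(a0 36 36 36 58 82) = 1c; tag = H(ca 5c 5c 5c 1c) = fa
m3: inner = H(a0 36 36 36 6b 61) = 0e; tag = H(ca 5c 5c 5c 0e) = ec

1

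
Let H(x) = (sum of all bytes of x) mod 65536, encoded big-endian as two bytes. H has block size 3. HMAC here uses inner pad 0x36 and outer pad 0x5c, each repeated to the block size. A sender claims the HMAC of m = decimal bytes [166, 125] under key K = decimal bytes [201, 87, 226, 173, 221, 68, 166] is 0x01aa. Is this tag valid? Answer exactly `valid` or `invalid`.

Key decimal bytes [201, 87, 226, 173, 221, 68, 166] = c9 57 e2 ad dd 44 a6 is 7 bytes > B = 3, so hash it first: H(key) = 04 76, then zero-pad to 3 bytes: K' = 04 76 00.
K' ⊕ ipad = 32 40 36; K' ⊕ opad = 58 2a 5c.
Inner hash: sum = 50+64+54+166+125 = 459 → 01 cb.
Outer hash (recomputed tag): sum = 88+42+92+1+203 = 426 → 01 aa.
Recomputed tag = 01aa; claimed = 01aa → match.

valid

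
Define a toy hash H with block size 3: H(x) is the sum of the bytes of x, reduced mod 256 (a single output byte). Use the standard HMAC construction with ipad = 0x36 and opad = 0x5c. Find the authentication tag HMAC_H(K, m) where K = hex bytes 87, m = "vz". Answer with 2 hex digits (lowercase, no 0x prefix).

Key hex bytes 87 is 1 byte ≤ B = 3; zero-pad to 3 bytes: K' = 87 00 00.
K' ⊕ ipad = b1 36 36.  K' ⊕ opad = db 5c 5c.
Inner input = (K'⊕ipad) ∥ m = b1 36 36 ∥ 76 7a.
Inner hash: sum = 177+54+54+118+122 = 525; mod 256 = 13 → 0d.
Outer input = (K'⊕opad) ∥ inner = db 5c 5c ∥ 0d.
Outer hash (tag): sum = 219+92+92+13 = 416; mod 256 = 160 → a0.

a0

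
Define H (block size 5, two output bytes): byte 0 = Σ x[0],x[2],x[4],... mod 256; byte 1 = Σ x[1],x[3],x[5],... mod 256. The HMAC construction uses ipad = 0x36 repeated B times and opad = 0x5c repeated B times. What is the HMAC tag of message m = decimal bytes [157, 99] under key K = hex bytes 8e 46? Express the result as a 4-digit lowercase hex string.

cdfd

Key hex bytes 8e 46 is 2 bytes ≤ B = 5; zero-pad to 5 bytes: K' = 8e 46 00 00 00.
K' ⊕ ipad = b8 70 36 36 36.  K' ⊕ opad = d2 1a 5c 5c 5c.
Inner input = (K'⊕ipad) ∥ m = b8 70 36 36 36 ∥ 9d 63.
Inner hash: even-index sum = 391 mod 256 = 135; odd-index sum = 323 mod 256 = 67 → 87 43.
Outer input = (K'⊕opad) ∥ inner = d2 1a 5c 5c 5c ∥ 87 43.
Outer hash (tag): even-index sum = 461 mod 256 = 205; odd-index sum = 253 mod 256 = 253 → cd fd.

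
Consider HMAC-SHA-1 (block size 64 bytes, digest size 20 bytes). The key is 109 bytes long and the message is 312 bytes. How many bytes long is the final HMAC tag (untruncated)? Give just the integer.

The tag is one SHA-1 digest: 20 bytes.

20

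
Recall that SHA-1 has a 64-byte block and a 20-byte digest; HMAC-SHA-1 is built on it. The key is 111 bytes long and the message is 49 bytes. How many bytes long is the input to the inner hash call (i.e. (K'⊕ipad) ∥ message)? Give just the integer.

Key is 111 > 64 bytes, so it is hashed to 20 bytes then zero-padded to 64: |K'| = 64.
Inner input = (K'⊕ipad) ∥ m → 64 + 49 = 113 bytes.

113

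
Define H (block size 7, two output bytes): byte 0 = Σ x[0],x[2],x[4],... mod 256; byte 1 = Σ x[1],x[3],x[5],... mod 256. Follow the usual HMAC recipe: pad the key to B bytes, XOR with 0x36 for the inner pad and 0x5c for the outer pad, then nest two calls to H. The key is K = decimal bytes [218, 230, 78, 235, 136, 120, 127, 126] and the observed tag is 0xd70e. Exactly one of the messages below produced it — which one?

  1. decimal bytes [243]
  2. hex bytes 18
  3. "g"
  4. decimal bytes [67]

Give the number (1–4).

Key decimal bytes [218, 230, 78, 235, 136, 120, 127, 126] = da e6 4e eb 88 78 7f 7e is 8 bytes > B = 7, so hash it first: H(key) = 2f c7, then zero-pad to 7 bytes: K' = 2f c7 00 00 00 00 00.
K' ⊕ ipad = 19 f1 36 36 36 36 36; K' ⊕ opad = 73 9b 5c 5c 5c 5c 5c.
m1: inner = H(19 f1 36 36 36 36 36 f3) = bb 50; tag = H(73 9b 5c 5c 5c 5c 5c bb 50) = d70e ← matches
m2: inner = H(19 f1 36 36 36 36 36 18) = bb 75; tag = H(73 9b 5c 5c 5c 5c 5c bb 75) = fc0e
m3: inner = H(19 f1 36 36 36 36 36 67) = bb c4; tag = H(73 9b 5c 5c 5c 5c 5c bb c4) = 4b0e
m4: inner = H(19 f1 36 36 36 36 36 43) = bb a0; tag = H(73 9b 5c 5c 5c 5c 5c bb a0) = 270e

1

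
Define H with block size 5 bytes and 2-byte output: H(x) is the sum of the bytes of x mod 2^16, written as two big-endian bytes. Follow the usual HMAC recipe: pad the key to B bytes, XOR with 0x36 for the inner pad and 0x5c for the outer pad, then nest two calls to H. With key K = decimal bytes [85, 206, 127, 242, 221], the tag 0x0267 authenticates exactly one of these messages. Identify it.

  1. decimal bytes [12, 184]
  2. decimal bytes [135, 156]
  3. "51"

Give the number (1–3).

2

Key decimal bytes [85, 206, 127, 242, 221] = 55 ce 7f f2 dd is exactly B = 5 bytes: K' = 55 ce 7f f2 dd.
K' ⊕ ipad = 63 f8 49 c4 eb; K' ⊕ opad = 09 92 23 ae 81.
m1: inner = H(63 f8 49 c4 eb 0c b8) = 04 17; tag = H(09 92 23 ae 81 04 17) = 0208
m2: inner = H(63 f8 49 c4 eb 87 9c) = 04 76; tag = H(09 92 23 ae 81 04 76) = 0267 ← matches
m3: inner = H(63 f8 49 c4 eb 35 31) = 03 b9; tag = H(09 92 23 ae 81 03 b9) = 02a9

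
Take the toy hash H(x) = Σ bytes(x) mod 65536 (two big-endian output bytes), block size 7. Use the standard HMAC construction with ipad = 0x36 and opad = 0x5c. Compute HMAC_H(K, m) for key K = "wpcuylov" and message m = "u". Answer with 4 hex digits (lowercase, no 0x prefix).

Key "wpcuylov" = 77 70 63 75 79 6c 6f 76 is 8 bytes > B = 7, so hash it first: H(key) = 03 89, then zero-pad to 7 bytes: K' = 03 89 00 00 00 00 00.
K' ⊕ ipad = 35 bf 36 36 36 36 36.  K' ⊕ opad = 5f d5 5c 5c 5c 5c 5c.
Inner input = (K'⊕ipad) ∥ m = 35 bf 36 36 36 36 36 ∥ 75.
Inner hash: sum = 53+191+54+54+54+54+54+117 = 631 → 02 77.
Outer input = (K'⊕opad) ∥ inner = 5f d5 5c 5c 5c 5c 5c ∥ 02 77.
Outer hash (tag): sum = 95+213+92+92+92+92+92+2+119 = 889 → 03 79.

0379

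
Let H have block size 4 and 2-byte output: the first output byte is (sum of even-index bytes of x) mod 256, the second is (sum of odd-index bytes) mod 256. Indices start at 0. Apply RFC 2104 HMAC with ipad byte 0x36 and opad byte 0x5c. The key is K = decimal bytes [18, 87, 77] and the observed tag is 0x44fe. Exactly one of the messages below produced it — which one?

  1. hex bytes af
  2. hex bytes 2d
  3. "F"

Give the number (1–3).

Key decimal bytes [18, 87, 77] = 12 57 4d is 3 bytes ≤ B = 4; zero-pad to 4 bytes: K' = 12 57 4d 00.
K' ⊕ ipad = 24 61 7b 36; K' ⊕ opad = 4e 0b 11 5c.
m1: inner = H(24 61 7b 36 af) = 4e 97; tag = H(4e 0b 11 5c 4e 97) = adfe
m2: inner = H(24 61 7b 36 2d) = cc 97; tag = H(4e 0b 11 5c cc 97) = 2bfe
m3: inner = H(24 61 7b 36 46) = e5 97; tag = H(4e 0b 11 5c e5 97) = 44fe ← matches

3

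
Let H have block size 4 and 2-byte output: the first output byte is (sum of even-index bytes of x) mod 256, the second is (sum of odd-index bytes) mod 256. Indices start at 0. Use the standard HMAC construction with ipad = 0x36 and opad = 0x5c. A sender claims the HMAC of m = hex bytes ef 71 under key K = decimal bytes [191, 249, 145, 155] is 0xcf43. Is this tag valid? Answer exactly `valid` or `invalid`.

invalid

Key decimal bytes [191, 249, 145, 155] = bf f9 91 9b is exactly B = 4 bytes: K' = bf f9 91 9b.
K' ⊕ ipad = 89 cf a7 ad; K' ⊕ opad = e3 a5 cd c7.
Inner hash: even-index sum = 543 mod 256 = 31; odd-index sum = 493 mod 256 = 237 → 1f ed.
Outer hash (recomputed tag): even-index sum = 463 mod 256 = 207; odd-index sum = 601 mod 256 = 89 → cf 59.
Recomputed tag = cf59; claimed = cf43 → mismatch.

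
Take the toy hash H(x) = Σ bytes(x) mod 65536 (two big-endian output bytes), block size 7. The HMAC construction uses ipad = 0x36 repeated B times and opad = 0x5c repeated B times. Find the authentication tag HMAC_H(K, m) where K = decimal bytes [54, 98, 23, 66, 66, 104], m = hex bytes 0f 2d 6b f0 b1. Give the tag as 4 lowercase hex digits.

Key decimal bytes [54, 98, 23, 66, 66, 104] = 36 62 17 42 42 68 is 6 bytes ≤ B = 7; zero-pad to 7 bytes: K' = 36 62 17 42 42 68 00.
K' ⊕ ipad = 00 54 21 74 74 5e 36.  K' ⊕ opad = 6a 3e 4b 1e 1e 34 5c.
Inner input = (K'⊕ipad) ∥ m = 00 54 21 74 74 5e 36 ∥ 0f 2d 6b f0 b1.
Inner hash: sum = 0+84+33+116+116+94+54+15+45+107+240+177 = 1081 → 04 39.
Outer input = (K'⊕opad) ∥ inner = 6a 3e 4b 1e 1e 34 5c ∥ 04 39.
Outer hash (tag): sum = 106+62+75+30+30+52+92+4+57 = 508 → 01 fc.

01fc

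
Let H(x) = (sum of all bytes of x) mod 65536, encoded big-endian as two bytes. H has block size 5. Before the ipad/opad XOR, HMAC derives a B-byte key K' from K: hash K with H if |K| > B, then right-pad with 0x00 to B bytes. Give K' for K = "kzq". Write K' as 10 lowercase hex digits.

Key "kzq" = 6b 7a 71 is 3 bytes ≤ B = 5; zero-pad to 5 bytes: K' = 6b 7a 71 00 00.

6b7a710000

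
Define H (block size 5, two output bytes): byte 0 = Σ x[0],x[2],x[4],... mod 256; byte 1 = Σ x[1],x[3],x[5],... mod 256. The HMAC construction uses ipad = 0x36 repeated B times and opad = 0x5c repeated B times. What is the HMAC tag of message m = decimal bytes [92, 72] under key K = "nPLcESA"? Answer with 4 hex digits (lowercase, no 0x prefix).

96e0

Key "nPLcESA" = 6e 50 4c 63 45 53 41 is 7 bytes > B = 5, so hash it first: H(key) = 40 06, then zero-pad to 5 bytes: K' = 40 06 00 00 00.
K' ⊕ ipad = 76 30 36 36 36.  K' ⊕ opad = 1c 5a 5c 5c 5c.
Inner input = (K'⊕ipad) ∥ m = 76 30 36 36 36 ∥ 5c 48.
Inner hash: even-index sum = 298 mod 256 = 42; odd-index sum = 194 mod 256 = 194 → 2a c2.
Outer input = (K'⊕opad) ∥ inner = 1c 5a 5c 5c 5c ∥ 2a c2.
Outer hash (tag): even-index sum = 406 mod 256 = 150; odd-index sum = 224 mod 256 = 224 → 96 e0.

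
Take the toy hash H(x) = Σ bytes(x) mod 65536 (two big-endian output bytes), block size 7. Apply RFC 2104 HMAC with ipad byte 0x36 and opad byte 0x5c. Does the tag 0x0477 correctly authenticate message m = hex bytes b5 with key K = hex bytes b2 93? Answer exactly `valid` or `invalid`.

valid

Key hex bytes b2 93 is 2 bytes ≤ B = 7; zero-pad to 7 bytes: K' = b2 93 00 00 00 00 00.
K' ⊕ ipad = 84 a5 36 36 36 36 36; K' ⊕ opad = ee cf 5c 5c 5c 5c 5c.
Inner hash: sum = 132+165+54+54+54+54+54+181 = 748 → 02 ec.
Outer hash (recomputed tag): sum = 238+207+92+92+92+92+92+2+236 = 1143 → 04 77.
Recomputed tag = 0477; claimed = 0477 → match.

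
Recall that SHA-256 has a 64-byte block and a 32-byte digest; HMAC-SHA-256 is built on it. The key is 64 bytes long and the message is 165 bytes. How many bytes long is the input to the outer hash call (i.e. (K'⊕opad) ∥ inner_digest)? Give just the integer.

Key is 64 ≤ 64 bytes, zero-padded: |K'| = 64.
Outer input = (K'⊕opad) ∥ H(inner) → 64 + 32 = 96 bytes.

96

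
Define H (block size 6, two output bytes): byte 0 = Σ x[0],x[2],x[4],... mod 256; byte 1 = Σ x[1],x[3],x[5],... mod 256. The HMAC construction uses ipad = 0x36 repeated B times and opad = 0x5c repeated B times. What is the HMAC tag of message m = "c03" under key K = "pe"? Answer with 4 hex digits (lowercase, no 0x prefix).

2ce0

Key "pe" = 70 65 is 2 bytes ≤ B = 6; zero-pad to 6 bytes: K' = 70 65 00 00 00 00.
K' ⊕ ipad = 46 53 36 36 36 36.  K' ⊕ opad = 2c 39 5c 5c 5c 5c.
Inner input = (K'⊕ipad) ∥ m = 46 53 36 36 36 36 ∥ 63 30 33.
Inner hash: even-index sum = 328 mod 256 = 72; odd-index sum = 239 mod 256 = 239 → 48 ef.
Outer input = (K'⊕opad) ∥ inner = 2c 39 5c 5c 5c 5c ∥ 48 ef.
Outer hash (tag): even-index sum = 300 mod 256 = 44; odd-index sum = 480 mod 256 = 224 → 2c e0.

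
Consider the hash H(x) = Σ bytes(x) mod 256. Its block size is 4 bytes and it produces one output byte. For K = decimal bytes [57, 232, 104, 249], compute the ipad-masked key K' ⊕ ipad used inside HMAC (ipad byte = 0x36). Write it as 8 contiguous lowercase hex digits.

Key decimal bytes [57, 232, 104, 249] = 39 e8 68 f9 is exactly B = 4 bytes: K' = 39 e8 68 f9.
XOR each byte with 0x36: 39⊕36=0f, e8⊕36=de, 68⊕36=5e, f9⊕36=cf.

0fde5ecf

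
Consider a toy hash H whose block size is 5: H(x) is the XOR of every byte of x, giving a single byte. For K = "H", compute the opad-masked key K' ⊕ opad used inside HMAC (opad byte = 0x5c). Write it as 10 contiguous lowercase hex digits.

145c5c5c5c

Key "H" = 48 is 1 byte ≤ B = 5; zero-pad to 5 bytes: K' = 48 00 00 00 00.
XOR each byte with 0x5c: 48⊕5c=14, 00⊕5c=5c, 00⊕5c=5c, 00⊕5c=5c, 00⊕5c=5c.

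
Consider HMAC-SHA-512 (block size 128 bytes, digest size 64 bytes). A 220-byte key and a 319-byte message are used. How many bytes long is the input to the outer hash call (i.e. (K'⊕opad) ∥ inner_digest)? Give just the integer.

192

Key is 220 > 128 bytes, so it is hashed to 64 bytes then zero-padded to 128: |K'| = 128.
Outer input = (K'⊕opad) ∥ H(inner) → 128 + 64 = 192 bytes.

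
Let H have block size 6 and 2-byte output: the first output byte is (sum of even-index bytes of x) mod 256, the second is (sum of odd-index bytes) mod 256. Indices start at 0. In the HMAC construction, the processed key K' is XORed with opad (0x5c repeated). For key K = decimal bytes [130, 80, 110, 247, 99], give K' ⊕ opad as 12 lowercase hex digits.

de0c32ab3f5c

Key decimal bytes [130, 80, 110, 247, 99] = 82 50 6e f7 63 is 5 bytes ≤ B = 6; zero-pad to 6 bytes: K' = 82 50 6e f7 63 00.
XOR each byte with 0x5c: 82⊕5c=de, 50⊕5c=0c, 6e⊕5c=32, f7⊕5c=ab, 63⊕5c=3f, 00⊕5c=5c.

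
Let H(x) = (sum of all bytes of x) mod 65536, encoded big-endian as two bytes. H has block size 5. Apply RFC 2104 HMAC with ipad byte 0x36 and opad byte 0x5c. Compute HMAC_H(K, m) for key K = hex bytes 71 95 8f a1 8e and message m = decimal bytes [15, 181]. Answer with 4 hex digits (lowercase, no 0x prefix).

Key hex bytes 71 95 8f a1 8e is exactly B = 5 bytes: K' = 71 95 8f a1 8e.
K' ⊕ ipad = 47 a3 b9 97 b8.  K' ⊕ opad = 2d c9 d3 fd d2.
Inner input = (K'⊕ipad) ∥ m = 47 a3 b9 97 b8 ∥ 0f b5.
Inner hash: sum = 71+163+185+151+184+15+181 = 950 → 03 b6.
Outer input = (K'⊕opad) ∥ inner = 2d c9 d3 fd d2 ∥ 03 b6.
Outer hash (tag): sum = 45+201+211+253+210+3+182 = 1105 → 04 51.

0451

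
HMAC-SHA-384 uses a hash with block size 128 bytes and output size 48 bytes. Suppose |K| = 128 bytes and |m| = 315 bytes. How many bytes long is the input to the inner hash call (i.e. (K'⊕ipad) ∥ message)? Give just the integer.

443

Key is 128 ≤ 128 bytes, zero-padded: |K'| = 128.
Inner input = (K'⊕ipad) ∥ m → 128 + 315 = 443 bytes.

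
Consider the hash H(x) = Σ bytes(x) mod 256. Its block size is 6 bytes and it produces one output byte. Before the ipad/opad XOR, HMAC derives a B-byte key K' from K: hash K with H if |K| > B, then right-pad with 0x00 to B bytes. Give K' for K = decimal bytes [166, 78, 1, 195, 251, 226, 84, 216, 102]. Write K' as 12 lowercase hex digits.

|K| = 9 > B = 6, so first hash the key.
H(K): sum = 166+78+1+195+251+226+84+216+102 = 1319; mod 256 = 39 → 27.
Zero-pad H(K) = 27 to 6 bytes: K' = 27 00 00 00 00 00.

270000000000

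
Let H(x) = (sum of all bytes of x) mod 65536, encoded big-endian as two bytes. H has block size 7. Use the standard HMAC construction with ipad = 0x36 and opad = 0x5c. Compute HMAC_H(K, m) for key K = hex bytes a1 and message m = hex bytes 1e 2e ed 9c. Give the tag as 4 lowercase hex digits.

03d8

Key hex bytes a1 is 1 byte ≤ B = 7; zero-pad to 7 bytes: K' = a1 00 00 00 00 00 00.
K' ⊕ ipad = 97 36 36 36 36 36 36.  K' ⊕ opad = fd 5c 5c 5c 5c 5c 5c.
Inner input = (K'⊕ipad) ∥ m = 97 36 36 36 36 36 36 ∥ 1e 2e ed 9c.
Inner hash: sum = 151+54+54+54+54+54+54+30+46+237+156 = 944 → 03 b0.
Outer input = (K'⊕opad) ∥ inner = fd 5c 5c 5c 5c 5c 5c ∥ 03 b0.
Outer hash (tag): sum = 253+92+92+92+92+92+92+3+176 = 984 → 03 d8.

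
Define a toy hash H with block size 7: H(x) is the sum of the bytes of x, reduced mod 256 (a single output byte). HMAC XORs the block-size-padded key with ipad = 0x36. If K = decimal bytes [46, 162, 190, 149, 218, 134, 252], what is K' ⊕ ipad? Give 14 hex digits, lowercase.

Key decimal bytes [46, 162, 190, 149, 218, 134, 252] = 2e a2 be 95 da 86 fc is exactly B = 7 bytes: K' = 2e a2 be 95 da 86 fc.
XOR each byte with 0x36: 2e⊕36=18, a2⊕36=94, be⊕36=88, 95⊕36=a3, da⊕36=ec, 86⊕36=b0, fc⊕36=ca.

189488a3ecb0ca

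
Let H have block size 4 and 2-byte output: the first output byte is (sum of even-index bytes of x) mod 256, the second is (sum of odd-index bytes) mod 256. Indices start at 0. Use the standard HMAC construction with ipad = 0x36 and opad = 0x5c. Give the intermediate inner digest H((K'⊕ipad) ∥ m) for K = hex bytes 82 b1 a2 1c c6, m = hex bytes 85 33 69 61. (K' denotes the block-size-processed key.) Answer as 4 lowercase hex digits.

00c5

Key hex bytes 82 b1 a2 1c c6 is 5 bytes > B = 4, so hash it first: H(key) = ea cd, then zero-pad to 4 bytes: K' = ea cd 00 00.
K' ⊕ ipad = dc fb 36 36.
Inner input = dc fb 36 36 ∥ 85 33 69 61.
Inner hash: even-index sum = 512 mod 256 = 0; odd-index sum = 453 mod 256 = 197 → 00 c5.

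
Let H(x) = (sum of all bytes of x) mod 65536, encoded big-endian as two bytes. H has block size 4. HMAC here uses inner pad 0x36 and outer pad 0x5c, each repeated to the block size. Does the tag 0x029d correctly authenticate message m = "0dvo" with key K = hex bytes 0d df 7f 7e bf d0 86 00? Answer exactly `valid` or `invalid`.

Key hex bytes 0d df 7f 7e bf d0 86 00 is 8 bytes > B = 4, so hash it first: H(key) = 03 fe, then zero-pad to 4 bytes: K' = 03 fe 00 00.
K' ⊕ ipad = 35 c8 36 36; K' ⊕ opad = 5f a2 5c 5c.
Inner hash: sum = 53+200+54+54+48+100+118+111 = 738 → 02 e2.
Outer hash (recomputed tag): sum = 95+162+92+92+2+226 = 669 → 02 9d.
Recomputed tag = 029d; claimed = 029d → match.

valid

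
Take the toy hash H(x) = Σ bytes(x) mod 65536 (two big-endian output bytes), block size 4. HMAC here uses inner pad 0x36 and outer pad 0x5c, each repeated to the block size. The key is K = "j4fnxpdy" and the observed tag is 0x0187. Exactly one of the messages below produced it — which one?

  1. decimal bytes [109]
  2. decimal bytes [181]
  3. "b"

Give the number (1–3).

Key "j4fnxpdy" = 6a 34 66 6e 78 70 64 79 is 8 bytes > B = 4, so hash it first: H(key) = 03 37, then zero-pad to 4 bytes: K' = 03 37 00 00.
K' ⊕ ipad = 35 01 36 36; K' ⊕ opad = 5f 6b 5c 5c.
m1: inner = H(35 01 36 36 6d) = 01 0f; tag = H(5f 6b 5c 5c 01 0f) = 0192
m2: inner = H(35 01 36 36 b5) = 01 57; tag = H(5f 6b 5c 5c 01 57) = 01da
m3: inner = H(35 01 36 36 62) = 01 04; tag = H(5f 6b 5c 5c 01 04) = 0187 ← matches

3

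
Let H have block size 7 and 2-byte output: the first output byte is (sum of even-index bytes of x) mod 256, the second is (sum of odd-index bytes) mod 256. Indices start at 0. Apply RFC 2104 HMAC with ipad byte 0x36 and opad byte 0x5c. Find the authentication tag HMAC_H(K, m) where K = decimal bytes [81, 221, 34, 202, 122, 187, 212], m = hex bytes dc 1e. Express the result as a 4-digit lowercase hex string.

Key decimal bytes [81, 221, 34, 202, 122, 187, 212] = 51 dd 22 ca 7a bb d4 is exactly B = 7 bytes: K' = 51 dd 22 ca 7a bb d4.
K' ⊕ ipad = 67 eb 14 fc 4c 8d e2.  K' ⊕ opad = 0d 81 7e 96 26 e7 88.
Inner input = (K'⊕ipad) ∥ m = 67 eb 14 fc 4c 8d e2 ∥ dc 1e.
Inner hash: even-index sum = 455 mod 256 = 199; odd-index sum = 848 mod 256 = 80 → c7 50.
Outer input = (K'⊕opad) ∥ inner = 0d 81 7e 96 26 e7 88 ∥ c7 50.
Outer hash (tag): even-index sum = 393 mod 256 = 137; odd-index sum = 709 mod 256 = 197 → 89 c5.

89c5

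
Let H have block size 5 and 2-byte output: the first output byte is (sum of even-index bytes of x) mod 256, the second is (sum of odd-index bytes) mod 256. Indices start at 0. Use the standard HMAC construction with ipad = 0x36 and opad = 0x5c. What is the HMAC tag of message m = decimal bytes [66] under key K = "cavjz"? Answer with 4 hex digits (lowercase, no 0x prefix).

8454

Key "cavjz" = 63 61 76 6a 7a is exactly B = 5 bytes: K' = 63 61 76 6a 7a.
K' ⊕ ipad = 55 57 40 5c 4c.  K' ⊕ opad = 3f 3d 2a 36 26.
Inner input = (K'⊕ipad) ∥ m = 55 57 40 5c 4c ∥ 42.
Inner hash: even-index sum = 225 mod 256 = 225; odd-index sum = 245 mod 256 = 245 → e1 f5.
Outer input = (K'⊕opad) ∥ inner = 3f 3d 2a 36 26 ∥ e1 f5.
Outer hash (tag): even-index sum = 388 mod 256 = 132; odd-index sum = 340 mod 256 = 84 → 84 54.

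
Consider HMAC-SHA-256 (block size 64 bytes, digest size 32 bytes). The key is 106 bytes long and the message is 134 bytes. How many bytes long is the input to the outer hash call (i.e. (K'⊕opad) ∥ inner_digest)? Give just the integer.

Key is 106 > 64 bytes, so it is hashed to 32 bytes then zero-padded to 64: |K'| = 64.
Outer input = (K'⊕opad) ∥ H(inner) → 64 + 32 = 96 bytes.

96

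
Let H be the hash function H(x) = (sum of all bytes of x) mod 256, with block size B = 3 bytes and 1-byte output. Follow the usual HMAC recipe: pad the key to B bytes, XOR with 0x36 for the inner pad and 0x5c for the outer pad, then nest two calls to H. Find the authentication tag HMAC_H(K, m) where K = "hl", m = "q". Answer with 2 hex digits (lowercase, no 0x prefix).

1f

Key "hl" = 68 6c is 2 bytes ≤ B = 3; zero-pad to 3 bytes: K' = 68 6c 00.
K' ⊕ ipad = 5e 5a 36.  K' ⊕ opad = 34 30 5c.
Inner input = (K'⊕ipad) ∥ m = 5e 5a 36 ∥ 71.
Inner hash: sum = 94+90+54+113 = 351; mod 256 = 95 → 5f.
Outer input = (K'⊕opad) ∥ inner = 34 30 5c ∥ 5f.
Outer hash (tag): sum = 52+48+92+95 = 287; mod 256 = 31 → 1f.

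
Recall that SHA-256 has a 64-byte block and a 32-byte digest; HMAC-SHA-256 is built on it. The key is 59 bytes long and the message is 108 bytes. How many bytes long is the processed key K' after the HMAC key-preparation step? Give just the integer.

64

Key is 59 ≤ 64 bytes, zero-padded: |K'| = 64.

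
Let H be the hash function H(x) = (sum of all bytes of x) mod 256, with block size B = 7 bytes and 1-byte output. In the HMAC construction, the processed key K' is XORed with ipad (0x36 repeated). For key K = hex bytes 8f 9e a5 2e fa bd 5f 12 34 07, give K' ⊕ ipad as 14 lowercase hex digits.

Key hex bytes 8f 9e a5 2e fa bd 5f 12 34 07 is 10 bytes > B = 7, so hash it first: H(key) = 63, then zero-pad to 7 bytes: K' = 63 00 00 00 00 00 00.
XOR each byte with 0x36: 63⊕36=55, 00⊕36=36, 00⊕36=36, 00⊕36=36, 00⊕36=36, 00⊕36=36, 00⊕36=36.

55363636363636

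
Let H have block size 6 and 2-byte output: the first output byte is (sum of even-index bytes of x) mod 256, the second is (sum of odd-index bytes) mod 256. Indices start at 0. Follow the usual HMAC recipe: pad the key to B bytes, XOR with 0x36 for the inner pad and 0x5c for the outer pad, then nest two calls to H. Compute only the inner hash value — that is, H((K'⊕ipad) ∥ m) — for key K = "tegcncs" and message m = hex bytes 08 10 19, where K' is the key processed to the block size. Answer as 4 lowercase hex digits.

Key "tegcncs" = 74 65 67 63 6e 63 73 is 7 bytes > B = 6, so hash it first: H(key) = bc 2b, then zero-pad to 6 bytes: K' = bc 2b 00 00 00 00.
K' ⊕ ipad = 8a 1d 36 36 36 36.
Inner input = 8a 1d 36 36 36 36 ∥ 08 10 19.
Inner hash: even-index sum = 279 mod 256 = 23; odd-index sum = 153 mod 256 = 153 → 17 99.

1799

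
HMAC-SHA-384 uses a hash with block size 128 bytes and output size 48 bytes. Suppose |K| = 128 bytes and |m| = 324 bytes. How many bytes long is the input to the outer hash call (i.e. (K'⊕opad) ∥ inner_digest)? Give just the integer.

Key is 128 ≤ 128 bytes, zero-padded: |K'| = 128.
Outer input = (K'⊕opad) ∥ H(inner) → 128 + 48 = 176 bytes.

176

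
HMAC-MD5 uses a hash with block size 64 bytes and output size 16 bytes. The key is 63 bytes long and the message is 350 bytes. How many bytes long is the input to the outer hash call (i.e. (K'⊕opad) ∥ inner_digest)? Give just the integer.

80

Key is 63 ≤ 64 bytes, zero-padded: |K'| = 64.
Outer input = (K'⊕opad) ∥ H(inner) → 64 + 16 = 80 bytes.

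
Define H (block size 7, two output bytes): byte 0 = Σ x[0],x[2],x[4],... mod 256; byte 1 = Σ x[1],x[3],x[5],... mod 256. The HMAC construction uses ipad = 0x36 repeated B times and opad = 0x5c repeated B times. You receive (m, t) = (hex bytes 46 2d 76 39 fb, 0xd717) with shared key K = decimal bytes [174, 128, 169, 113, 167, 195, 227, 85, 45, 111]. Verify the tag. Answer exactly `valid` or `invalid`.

Key decimal bytes [174, 128, 169, 113, 167, 195, 227, 85, 45, 111] = ae 80 a9 71 a7 c3 e3 55 2d 6f is 10 bytes > B = 7, so hash it first: H(key) = 0e 78, then zero-pad to 7 bytes: K' = 0e 78 00 00 00 00 00.
K' ⊕ ipad = 38 4e 36 36 36 36 36; K' ⊕ opad = 52 24 5c 5c 5c 5c 5c.
Inner hash: even-index sum = 320 mod 256 = 64; odd-index sum = 625 mod 256 = 113 → 40 71.
Outer hash (recomputed tag): even-index sum = 471 mod 256 = 215; odd-index sum = 284 mod 256 = 28 → d7 1c.
Recomputed tag = d71c; claimed = d717 → mismatch.

invalid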